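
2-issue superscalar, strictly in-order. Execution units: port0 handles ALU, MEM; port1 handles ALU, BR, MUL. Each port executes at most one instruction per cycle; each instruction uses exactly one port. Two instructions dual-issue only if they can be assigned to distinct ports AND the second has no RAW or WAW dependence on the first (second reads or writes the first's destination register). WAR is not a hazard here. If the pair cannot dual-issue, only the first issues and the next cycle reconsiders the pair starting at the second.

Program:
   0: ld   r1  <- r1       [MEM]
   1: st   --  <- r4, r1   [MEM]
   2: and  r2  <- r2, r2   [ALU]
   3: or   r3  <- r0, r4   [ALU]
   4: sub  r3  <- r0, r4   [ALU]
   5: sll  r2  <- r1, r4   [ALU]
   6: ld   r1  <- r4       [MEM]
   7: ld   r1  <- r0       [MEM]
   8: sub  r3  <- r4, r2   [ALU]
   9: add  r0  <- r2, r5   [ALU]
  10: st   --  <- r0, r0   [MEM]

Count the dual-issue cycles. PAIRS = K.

PAIRS = 3

[0] i0  ld  -- no-port MEM/MEM
[1] i1/i2  st+and  -- 2-wide
[2] i3  or  -- WAW r3
[3] i4/i5  sub+sll  -- 2-wide
[4] i6  ld  -- no-port MEM/MEM
[5] i7/i8  ld+sub  -- 2-wide
[6] i9  add  -- RAW r0
[7] i10  st  -- tail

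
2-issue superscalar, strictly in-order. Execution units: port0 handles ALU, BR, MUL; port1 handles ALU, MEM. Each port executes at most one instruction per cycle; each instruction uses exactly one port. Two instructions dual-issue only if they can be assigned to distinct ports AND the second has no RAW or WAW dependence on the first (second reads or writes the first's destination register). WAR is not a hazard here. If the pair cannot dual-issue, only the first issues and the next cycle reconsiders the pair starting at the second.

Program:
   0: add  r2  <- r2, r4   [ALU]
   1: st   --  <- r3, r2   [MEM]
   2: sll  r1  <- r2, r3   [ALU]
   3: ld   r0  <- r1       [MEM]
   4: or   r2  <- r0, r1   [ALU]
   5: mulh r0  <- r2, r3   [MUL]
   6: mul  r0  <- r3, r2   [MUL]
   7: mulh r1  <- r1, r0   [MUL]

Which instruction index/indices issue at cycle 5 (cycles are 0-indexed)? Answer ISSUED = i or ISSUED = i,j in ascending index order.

0. add.ALU @i0  | RAW r2
1. st.MEM+sll.ALU @i1/i2  | 2-wide
2. ld.MEM @i3  | RAW r0
3. or.ALU @i4  | RAW r2
4. mulh.MUL @i5  | no-port MUL/MUL
5. mul.MUL @i6  | no-port MUL/MUL
6. mulh.MUL @i7  | tail

ISSUED = 6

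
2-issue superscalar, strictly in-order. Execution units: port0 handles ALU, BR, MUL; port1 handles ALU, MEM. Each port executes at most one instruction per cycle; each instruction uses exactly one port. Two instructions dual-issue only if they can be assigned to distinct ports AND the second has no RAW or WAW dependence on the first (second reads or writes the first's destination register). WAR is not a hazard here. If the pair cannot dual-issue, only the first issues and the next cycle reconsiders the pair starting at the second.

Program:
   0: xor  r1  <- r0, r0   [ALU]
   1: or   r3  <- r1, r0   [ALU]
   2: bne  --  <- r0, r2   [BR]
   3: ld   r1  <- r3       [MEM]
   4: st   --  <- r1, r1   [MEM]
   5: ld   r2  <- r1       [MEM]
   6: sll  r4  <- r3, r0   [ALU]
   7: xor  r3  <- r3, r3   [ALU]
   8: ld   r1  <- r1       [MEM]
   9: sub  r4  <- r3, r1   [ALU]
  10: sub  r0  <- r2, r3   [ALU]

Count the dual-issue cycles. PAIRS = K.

PAIRS = 4

[0] i0  xor  -- RAW r1
[1] i1,i2  or;bne  -- pair
[2] i3  ld  -- no-port MEM/MEM
[3] i4  st  -- no-port MEM/MEM
[4] i5,i6  ld;sll  -- pair
[5] i7,i8  xor;ld  -- pair
[6] i9,i10  sub;sub  -- pair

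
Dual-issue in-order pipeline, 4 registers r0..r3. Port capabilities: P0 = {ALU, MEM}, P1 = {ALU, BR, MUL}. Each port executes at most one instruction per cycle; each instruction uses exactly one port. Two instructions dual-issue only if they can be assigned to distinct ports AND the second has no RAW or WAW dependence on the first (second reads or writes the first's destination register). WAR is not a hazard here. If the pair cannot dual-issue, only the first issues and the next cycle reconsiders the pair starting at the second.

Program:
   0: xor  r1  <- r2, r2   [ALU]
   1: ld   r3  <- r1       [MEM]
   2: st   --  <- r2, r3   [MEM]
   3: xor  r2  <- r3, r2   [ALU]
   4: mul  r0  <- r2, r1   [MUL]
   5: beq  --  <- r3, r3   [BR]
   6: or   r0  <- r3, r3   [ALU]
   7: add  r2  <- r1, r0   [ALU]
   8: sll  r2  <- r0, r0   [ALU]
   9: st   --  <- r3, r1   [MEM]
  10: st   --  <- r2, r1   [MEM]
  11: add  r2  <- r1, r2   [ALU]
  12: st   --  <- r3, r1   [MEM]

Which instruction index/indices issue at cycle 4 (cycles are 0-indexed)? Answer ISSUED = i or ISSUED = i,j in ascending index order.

ISSUED = 5,6

0. xor @i0  | RAW r1
1. ld @i1  | no-port MEM/MEM
2. st/xor @i2+i3  | pair
3. mul @i4  | no-port MUL/BR
4. beq/or @i5+i6  | pair
5. add @i7  | WAW r2
6. sll/st @i8+i9  | pair
7. st/add @i10+i11  | pair
8. st @i12  | tail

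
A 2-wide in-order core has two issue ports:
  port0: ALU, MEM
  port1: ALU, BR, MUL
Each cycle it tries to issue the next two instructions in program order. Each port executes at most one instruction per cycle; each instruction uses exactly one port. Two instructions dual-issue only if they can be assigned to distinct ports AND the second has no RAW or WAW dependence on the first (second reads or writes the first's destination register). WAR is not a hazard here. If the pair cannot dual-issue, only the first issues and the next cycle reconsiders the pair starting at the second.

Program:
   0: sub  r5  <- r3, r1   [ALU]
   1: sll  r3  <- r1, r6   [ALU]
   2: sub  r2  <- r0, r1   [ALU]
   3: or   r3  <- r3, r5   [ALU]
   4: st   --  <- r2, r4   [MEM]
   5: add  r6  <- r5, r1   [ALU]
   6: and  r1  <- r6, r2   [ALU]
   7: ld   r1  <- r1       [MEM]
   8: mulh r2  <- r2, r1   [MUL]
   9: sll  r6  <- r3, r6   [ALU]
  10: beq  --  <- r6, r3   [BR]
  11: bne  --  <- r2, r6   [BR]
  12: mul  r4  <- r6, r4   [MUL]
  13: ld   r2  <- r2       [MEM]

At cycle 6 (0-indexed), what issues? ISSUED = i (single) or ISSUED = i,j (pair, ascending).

0. sub/sll @i0,i1  | pair
1. sub/or @i2,i3  | pair
2. st/add @i4,i5  | pair
3. and @i6  | RAW+WAW r1
4. ld @i7  | RAW r1
5. mulh/sll @i8,i9  | pair
6. beq @i10  | no-port BR/BR
7. bne @i11  | no-port BR/MUL
8. mul/ld @i12,i13  | pair

ISSUED = 10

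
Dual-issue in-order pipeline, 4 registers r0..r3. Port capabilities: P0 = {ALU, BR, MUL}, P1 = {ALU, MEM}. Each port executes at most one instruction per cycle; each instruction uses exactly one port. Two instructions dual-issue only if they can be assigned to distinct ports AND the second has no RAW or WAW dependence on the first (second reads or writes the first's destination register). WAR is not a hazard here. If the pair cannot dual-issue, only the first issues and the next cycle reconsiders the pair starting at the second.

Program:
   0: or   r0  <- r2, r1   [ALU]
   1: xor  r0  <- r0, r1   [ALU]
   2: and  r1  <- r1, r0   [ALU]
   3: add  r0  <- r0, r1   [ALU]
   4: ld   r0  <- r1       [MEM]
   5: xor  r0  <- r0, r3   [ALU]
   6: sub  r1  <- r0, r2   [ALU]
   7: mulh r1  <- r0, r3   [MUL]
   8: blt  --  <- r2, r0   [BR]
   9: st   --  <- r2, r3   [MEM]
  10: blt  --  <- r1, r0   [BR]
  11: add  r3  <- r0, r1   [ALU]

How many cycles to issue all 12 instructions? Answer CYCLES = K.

t=0 i0:or.ALU ; RAW+WAW r0
t=1 i1:xor.ALU ; RAW r0
t=2 i2:and.ALU ; RAW r1
t=3 i3:add.ALU ; WAW r0
t=4 i4:ld.MEM ; RAW+WAW r0
t=5 i5:xor.ALU ; RAW r0
t=6 i6:sub.ALU ; WAW r1
t=7 i7:mulh.MUL ; no-port MUL/BR
t=8 i8+i9:blt.BR+st.MEM ; dual
t=9 i10+i11:blt.BR+add.ALU ; dual

CYCLES = 10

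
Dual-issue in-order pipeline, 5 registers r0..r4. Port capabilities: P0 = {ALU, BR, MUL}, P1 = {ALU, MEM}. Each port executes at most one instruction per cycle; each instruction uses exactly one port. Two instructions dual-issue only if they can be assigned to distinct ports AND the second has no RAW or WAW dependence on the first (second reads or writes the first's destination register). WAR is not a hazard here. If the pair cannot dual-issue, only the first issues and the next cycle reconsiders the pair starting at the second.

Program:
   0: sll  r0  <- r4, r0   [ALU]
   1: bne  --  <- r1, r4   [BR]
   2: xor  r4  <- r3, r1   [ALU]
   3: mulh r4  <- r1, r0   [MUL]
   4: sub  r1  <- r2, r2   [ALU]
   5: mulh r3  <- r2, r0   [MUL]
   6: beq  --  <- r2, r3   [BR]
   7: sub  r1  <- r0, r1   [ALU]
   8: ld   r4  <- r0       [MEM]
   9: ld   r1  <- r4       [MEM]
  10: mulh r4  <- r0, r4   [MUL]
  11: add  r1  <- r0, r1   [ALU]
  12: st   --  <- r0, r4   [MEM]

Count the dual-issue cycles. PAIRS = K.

PAIRS = 5

  cy0 -> i0,i1 (sll.ALU+bne.BR) dual
  cy1 -> i2 (xor.ALU) WAW r4
  cy2 -> i3,i4 (mulh.MUL+sub.ALU) dual
  cy3 -> i5 (mulh.MUL) no-port MUL/BR
  cy4 -> i6,i7 (beq.BR+sub.ALU) dual
  cy5 -> i8 (ld.MEM) no-port MEM/MEM
  cy6 -> i9,i10 (ld.MEM+mulh.MUL) dual
  cy7 -> i11,i12 (add.ALU+st.MEM) dual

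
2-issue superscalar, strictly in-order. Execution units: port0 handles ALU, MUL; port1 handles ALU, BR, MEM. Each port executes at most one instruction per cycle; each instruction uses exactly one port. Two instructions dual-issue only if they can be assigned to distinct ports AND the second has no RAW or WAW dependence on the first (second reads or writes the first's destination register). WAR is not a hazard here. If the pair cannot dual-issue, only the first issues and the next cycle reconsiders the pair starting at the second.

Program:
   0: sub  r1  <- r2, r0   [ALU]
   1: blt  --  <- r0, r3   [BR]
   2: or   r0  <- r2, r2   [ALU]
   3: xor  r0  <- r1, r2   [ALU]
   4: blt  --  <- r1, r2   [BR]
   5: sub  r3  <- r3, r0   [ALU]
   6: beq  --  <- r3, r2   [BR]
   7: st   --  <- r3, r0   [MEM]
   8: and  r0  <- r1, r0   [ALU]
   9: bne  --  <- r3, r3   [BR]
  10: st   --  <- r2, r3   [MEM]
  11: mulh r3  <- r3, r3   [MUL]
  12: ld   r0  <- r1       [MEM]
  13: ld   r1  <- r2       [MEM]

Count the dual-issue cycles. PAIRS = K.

PAIRS = 4

  cy0 -> i0,i1 (sub.ALU/blt.BR) pair
  cy1 -> i2 (or.ALU) WAW r0
  cy2 -> i3,i4 (xor.ALU/blt.BR) pair
  cy3 -> i5 (sub.ALU) RAW r3
  cy4 -> i6 (beq.BR) no-port BR/MEM
  cy5 -> i7,i8 (st.MEM/and.ALU) pair
  cy6 -> i9 (bne.BR) no-port BR/MEM
  cy7 -> i10,i11 (st.MEM/mulh.MUL) pair
  cy8 -> i12 (ld.MEM) no-port MEM/MEM
  cy9 -> i13 (ld.MEM) tail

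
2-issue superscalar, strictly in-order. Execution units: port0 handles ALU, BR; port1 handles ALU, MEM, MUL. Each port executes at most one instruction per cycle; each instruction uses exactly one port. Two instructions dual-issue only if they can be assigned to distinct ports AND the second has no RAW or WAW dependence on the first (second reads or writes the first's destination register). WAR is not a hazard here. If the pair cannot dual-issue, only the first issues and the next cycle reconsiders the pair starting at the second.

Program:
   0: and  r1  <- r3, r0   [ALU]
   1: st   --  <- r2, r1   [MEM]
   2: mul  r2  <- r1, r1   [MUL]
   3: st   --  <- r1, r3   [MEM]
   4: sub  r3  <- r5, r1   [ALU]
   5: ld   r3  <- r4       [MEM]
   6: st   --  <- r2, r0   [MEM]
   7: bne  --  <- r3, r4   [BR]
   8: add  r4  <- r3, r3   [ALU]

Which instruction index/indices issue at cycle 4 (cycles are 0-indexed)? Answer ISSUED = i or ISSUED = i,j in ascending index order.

ISSUED = 5

  cy0 -> i0 (and) RAW r1
  cy1 -> i1 (st) no-port MEM/MUL
  cy2 -> i2 (mul) no-port MUL/MEM
  cy3 -> i3/i4 (st/sub) pair
  cy4 -> i5 (ld) no-port MEM/MEM
  cy5 -> i6/i7 (st/bne) pair
  cy6 -> i8 (add) tail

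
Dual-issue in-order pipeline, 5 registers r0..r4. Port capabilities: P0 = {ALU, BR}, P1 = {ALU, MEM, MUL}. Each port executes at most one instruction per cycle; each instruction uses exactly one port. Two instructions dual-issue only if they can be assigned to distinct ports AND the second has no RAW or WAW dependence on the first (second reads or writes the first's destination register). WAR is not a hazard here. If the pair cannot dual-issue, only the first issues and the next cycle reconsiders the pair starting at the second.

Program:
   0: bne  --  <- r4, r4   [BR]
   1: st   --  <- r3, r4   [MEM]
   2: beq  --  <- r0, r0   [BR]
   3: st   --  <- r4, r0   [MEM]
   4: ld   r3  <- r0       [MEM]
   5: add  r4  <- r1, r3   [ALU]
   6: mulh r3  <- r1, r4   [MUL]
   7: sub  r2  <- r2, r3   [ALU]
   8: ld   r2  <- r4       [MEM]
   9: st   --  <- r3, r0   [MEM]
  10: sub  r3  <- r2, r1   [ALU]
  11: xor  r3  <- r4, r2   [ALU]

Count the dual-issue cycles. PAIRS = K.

PAIRS = 3

c0: i0,i1 bne.BR;st.MEM  2-wide
c1: i2,i3 beq.BR;st.MEM  2-wide
c2: i4 ld.MEM  RAW r3
c3: i5 add.ALU  RAW r4
c4: i6 mulh.MUL  RAW r3
c5: i7 sub.ALU  WAW r2
c6: i8 ld.MEM  no-port MEM/MEM
c7: i9,i10 st.MEM;sub.ALU  2-wide
c8: i11 xor.ALU  tail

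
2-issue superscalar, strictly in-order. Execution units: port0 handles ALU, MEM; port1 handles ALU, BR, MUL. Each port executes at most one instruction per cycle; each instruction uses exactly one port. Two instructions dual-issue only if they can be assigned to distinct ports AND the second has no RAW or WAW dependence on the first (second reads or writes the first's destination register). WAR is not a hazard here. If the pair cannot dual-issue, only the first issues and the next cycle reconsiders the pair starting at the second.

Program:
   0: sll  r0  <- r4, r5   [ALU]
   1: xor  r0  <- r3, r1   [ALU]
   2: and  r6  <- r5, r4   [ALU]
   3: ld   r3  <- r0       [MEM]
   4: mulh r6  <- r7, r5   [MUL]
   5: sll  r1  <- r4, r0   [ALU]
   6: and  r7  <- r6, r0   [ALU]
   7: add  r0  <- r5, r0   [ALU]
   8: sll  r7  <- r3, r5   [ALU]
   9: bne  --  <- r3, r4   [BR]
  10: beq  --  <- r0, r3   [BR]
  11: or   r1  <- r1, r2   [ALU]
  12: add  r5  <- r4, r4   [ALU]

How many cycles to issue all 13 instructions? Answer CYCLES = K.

[0] i0  sll.ALU  -- WAW r0
[1] i1/i2  xor.ALU/and.ALU  -- 2-wide
[2] i3/i4  ld.MEM/mulh.MUL  -- 2-wide
[3] i5/i6  sll.ALU/and.ALU  -- 2-wide
[4] i7/i8  add.ALU/sll.ALU  -- 2-wide
[5] i9  bne.BR  -- no-port BR/BR
[6] i10/i11  beq.BR/or.ALU  -- 2-wide
[7] i12  add.ALU  -- tail

CYCLES = 8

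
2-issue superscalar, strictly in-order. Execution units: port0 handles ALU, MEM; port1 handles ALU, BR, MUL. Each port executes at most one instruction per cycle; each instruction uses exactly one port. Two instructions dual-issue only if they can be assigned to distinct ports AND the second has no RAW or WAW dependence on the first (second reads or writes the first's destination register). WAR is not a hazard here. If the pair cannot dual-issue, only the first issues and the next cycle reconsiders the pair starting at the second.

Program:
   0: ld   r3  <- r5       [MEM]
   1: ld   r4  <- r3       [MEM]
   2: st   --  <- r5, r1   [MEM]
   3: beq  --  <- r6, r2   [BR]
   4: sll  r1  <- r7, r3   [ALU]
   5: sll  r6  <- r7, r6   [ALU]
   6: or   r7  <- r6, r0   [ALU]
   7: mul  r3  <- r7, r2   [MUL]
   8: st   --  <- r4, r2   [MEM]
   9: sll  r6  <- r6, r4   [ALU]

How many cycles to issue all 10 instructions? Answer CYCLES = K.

c0: i0 ld  no-port MEM/MEM
c1: i1 ld  no-port MEM/MEM
c2: i2,i3 st beq  pair
c3: i4,i5 sll sll  pair
c4: i6 or  RAW r7
c5: i7,i8 mul st  pair
c6: i9 sll  tail

CYCLES = 7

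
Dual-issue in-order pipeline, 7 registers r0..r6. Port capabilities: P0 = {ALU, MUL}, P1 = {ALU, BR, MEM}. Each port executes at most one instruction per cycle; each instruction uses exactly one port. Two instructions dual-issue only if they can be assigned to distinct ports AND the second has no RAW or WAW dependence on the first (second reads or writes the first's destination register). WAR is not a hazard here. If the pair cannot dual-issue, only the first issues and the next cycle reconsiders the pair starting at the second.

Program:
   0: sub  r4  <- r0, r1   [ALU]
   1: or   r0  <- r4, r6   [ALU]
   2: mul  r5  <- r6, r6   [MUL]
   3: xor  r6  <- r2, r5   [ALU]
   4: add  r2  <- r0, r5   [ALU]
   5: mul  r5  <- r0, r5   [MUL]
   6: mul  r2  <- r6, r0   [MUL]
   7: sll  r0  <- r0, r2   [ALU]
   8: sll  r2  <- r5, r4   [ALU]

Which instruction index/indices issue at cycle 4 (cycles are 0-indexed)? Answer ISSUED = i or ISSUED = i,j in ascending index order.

  cy0 -> i0 (sub.ALU) RAW r4
  cy1 -> i1,i2 (or.ALU+mul.MUL) dual
  cy2 -> i3,i4 (xor.ALU+add.ALU) dual
  cy3 -> i5 (mul.MUL) no-port MUL/MUL
  cy4 -> i6 (mul.MUL) RAW r2
  cy5 -> i7,i8 (sll.ALU+sll.ALU) dual

ISSUED = 6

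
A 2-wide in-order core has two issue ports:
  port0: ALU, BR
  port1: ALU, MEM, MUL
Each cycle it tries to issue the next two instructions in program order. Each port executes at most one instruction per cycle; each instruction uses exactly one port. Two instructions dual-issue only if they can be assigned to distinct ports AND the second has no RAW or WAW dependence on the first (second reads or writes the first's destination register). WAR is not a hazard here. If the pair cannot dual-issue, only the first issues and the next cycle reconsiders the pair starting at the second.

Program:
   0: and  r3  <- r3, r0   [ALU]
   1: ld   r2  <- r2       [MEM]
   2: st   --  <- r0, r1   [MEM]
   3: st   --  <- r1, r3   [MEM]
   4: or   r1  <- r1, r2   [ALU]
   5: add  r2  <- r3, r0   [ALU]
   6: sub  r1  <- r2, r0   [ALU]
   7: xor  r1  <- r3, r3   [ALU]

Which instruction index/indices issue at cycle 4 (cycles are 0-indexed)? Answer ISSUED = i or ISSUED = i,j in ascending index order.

t=0 i0,i1:and/ld ; 2-wide
t=1 i2:st ; no-port MEM/MEM
t=2 i3,i4:st/or ; 2-wide
t=3 i5:add ; RAW r2
t=4 i6:sub ; WAW r1
t=5 i7:xor ; tail

ISSUED = 6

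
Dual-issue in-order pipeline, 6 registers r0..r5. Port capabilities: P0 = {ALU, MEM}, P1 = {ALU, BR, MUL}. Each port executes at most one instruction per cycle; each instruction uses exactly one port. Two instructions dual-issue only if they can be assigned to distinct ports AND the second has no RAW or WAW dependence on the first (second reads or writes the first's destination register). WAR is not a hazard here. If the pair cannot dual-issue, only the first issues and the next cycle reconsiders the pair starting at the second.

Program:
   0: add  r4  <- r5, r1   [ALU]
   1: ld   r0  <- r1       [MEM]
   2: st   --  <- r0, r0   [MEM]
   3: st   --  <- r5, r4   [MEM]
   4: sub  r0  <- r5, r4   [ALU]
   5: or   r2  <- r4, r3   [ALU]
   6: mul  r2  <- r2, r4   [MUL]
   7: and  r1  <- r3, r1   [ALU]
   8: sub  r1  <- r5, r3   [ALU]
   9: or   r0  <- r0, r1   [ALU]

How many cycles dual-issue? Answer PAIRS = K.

t=0 i0+i1:add.ALU+ld.MEM ; pair
t=1 i2:st.MEM ; no-port MEM/MEM
t=2 i3+i4:st.MEM+sub.ALU ; pair
t=3 i5:or.ALU ; RAW+WAW r2
t=4 i6+i7:mul.MUL+and.ALU ; pair
t=5 i8:sub.ALU ; RAW r1
t=6 i9:or.ALU ; tail

PAIRS = 3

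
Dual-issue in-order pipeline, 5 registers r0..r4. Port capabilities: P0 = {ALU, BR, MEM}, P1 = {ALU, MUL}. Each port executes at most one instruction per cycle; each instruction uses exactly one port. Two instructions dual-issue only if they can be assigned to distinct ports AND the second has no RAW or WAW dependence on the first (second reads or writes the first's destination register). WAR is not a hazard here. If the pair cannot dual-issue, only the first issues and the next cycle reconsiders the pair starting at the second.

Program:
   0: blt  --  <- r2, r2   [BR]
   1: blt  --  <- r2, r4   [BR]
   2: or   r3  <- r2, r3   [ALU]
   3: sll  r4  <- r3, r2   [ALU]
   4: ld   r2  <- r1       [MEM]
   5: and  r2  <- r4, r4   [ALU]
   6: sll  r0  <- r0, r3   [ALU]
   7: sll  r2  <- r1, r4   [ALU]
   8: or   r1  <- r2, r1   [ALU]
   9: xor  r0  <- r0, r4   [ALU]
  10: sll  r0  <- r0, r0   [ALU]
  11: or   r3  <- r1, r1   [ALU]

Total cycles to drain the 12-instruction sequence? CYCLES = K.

CYCLES = 7

0. blt @i0  | no-port BR/BR
1. blt/or @i1&i2  | 2-wide
2. sll/ld @i3&i4  | 2-wide
3. and/sll @i5&i6  | 2-wide
4. sll @i7  | RAW r2
5. or/xor @i8&i9  | 2-wide
6. sll/or @i10&i11  | 2-wide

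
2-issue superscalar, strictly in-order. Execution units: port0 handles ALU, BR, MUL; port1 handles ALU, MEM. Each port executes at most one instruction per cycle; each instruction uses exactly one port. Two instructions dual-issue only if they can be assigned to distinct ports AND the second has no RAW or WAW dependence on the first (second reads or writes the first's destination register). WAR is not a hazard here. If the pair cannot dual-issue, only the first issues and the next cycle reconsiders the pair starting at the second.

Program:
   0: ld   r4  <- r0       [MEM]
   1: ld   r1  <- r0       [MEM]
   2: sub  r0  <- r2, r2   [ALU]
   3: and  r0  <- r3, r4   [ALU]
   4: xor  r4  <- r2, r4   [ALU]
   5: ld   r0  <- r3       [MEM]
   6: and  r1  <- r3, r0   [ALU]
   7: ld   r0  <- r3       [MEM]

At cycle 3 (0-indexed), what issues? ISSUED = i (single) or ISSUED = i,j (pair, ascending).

ISSUED = 5

t=0 i0:ld.MEM ; no-port MEM/MEM
t=1 i1+i2:ld.MEM sub.ALU ; 2-wide
t=2 i3+i4:and.ALU xor.ALU ; 2-wide
t=3 i5:ld.MEM ; RAW r0
t=4 i6+i7:and.ALU ld.MEM ; 2-wide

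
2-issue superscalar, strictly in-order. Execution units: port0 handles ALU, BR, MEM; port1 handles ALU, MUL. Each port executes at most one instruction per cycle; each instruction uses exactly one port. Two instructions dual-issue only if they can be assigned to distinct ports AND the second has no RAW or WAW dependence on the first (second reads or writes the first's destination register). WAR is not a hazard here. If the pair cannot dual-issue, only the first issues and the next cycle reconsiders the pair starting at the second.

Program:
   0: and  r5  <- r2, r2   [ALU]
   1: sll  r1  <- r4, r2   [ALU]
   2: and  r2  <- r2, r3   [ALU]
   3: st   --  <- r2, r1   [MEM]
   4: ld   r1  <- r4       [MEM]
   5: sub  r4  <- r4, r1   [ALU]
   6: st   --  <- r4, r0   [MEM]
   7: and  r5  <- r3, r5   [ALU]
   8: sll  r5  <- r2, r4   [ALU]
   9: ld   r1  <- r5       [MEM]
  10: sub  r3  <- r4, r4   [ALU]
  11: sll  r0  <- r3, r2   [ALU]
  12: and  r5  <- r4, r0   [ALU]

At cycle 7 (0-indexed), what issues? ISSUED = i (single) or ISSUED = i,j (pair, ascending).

ISSUED = 9,10

c0: i0,i1 and.ALU;sll.ALU  2-wide
c1: i2 and.ALU  RAW r2
c2: i3 st.MEM  no-port MEM/MEM
c3: i4 ld.MEM  RAW r1
c4: i5 sub.ALU  RAW r4
c5: i6,i7 st.MEM;and.ALU  2-wide
c6: i8 sll.ALU  RAW r5
c7: i9,i10 ld.MEM;sub.ALU  2-wide
c8: i11 sll.ALU  RAW r0
c9: i12 and.ALU  tail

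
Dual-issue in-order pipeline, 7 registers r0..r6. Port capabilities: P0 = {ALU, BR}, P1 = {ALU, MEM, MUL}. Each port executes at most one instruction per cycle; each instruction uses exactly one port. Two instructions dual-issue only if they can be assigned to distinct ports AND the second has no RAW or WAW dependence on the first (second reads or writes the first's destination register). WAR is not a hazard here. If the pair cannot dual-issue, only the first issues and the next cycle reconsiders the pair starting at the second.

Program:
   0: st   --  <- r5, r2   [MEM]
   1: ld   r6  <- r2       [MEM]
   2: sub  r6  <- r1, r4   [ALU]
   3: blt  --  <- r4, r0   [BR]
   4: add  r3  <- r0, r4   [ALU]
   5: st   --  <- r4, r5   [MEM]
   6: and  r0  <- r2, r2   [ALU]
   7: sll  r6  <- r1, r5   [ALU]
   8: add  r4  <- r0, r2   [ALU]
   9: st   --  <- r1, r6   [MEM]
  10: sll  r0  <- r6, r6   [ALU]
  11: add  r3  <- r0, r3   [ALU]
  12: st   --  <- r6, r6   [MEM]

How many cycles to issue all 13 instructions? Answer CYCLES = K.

  cy0 -> i0 (st.MEM) no-port MEM/MEM
  cy1 -> i1 (ld.MEM) WAW r6
  cy2 -> i2,i3 (sub.ALU/blt.BR) dual
  cy3 -> i4,i5 (add.ALU/st.MEM) dual
  cy4 -> i6,i7 (and.ALU/sll.ALU) dual
  cy5 -> i8,i9 (add.ALU/st.MEM) dual
  cy6 -> i10 (sll.ALU) RAW r0
  cy7 -> i11,i12 (add.ALU/st.MEM) dual

CYCLES = 8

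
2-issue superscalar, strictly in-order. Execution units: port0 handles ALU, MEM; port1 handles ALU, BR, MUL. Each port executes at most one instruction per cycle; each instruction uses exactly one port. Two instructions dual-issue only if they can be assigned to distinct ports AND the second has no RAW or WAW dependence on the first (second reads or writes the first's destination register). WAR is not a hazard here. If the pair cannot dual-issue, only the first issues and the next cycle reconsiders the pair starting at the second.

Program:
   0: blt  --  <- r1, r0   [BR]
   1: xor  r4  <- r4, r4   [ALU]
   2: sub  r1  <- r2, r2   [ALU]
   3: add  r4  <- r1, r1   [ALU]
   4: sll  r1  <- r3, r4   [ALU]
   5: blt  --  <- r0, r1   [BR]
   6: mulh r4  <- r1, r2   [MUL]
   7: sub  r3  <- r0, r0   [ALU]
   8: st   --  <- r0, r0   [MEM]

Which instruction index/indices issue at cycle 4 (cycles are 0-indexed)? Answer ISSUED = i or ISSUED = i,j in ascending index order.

ISSUED = 5

  cy0 -> i0&i1 (blt.BR;xor.ALU) 2-wide
  cy1 -> i2 (sub.ALU) RAW r1
  cy2 -> i3 (add.ALU) RAW r4
  cy3 -> i4 (sll.ALU) RAW r1
  cy4 -> i5 (blt.BR) no-port BR/MUL
  cy5 -> i6&i7 (mulh.MUL;sub.ALU) 2-wide
  cy6 -> i8 (st.MEM) tail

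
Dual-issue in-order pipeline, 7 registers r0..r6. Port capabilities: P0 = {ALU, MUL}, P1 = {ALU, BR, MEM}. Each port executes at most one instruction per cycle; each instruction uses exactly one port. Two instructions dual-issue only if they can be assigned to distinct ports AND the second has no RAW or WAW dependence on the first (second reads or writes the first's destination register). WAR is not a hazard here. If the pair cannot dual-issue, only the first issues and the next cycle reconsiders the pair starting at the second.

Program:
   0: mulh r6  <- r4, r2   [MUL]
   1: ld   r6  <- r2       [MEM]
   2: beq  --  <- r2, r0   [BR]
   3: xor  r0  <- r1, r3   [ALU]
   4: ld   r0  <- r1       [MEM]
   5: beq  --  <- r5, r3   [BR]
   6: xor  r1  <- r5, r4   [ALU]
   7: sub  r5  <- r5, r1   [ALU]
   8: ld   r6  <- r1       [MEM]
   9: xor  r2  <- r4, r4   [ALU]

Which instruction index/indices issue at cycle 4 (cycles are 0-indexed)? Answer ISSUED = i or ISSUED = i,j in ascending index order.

ISSUED = 5,6

  cy0 -> i0 (mulh.MUL) WAW r6
  cy1 -> i1 (ld.MEM) no-port MEM/BR
  cy2 -> i2+i3 (beq.BR;xor.ALU) pair
  cy3 -> i4 (ld.MEM) no-port MEM/BR
  cy4 -> i5+i6 (beq.BR;xor.ALU) pair
  cy5 -> i7+i8 (sub.ALU;ld.MEM) pair
  cy6 -> i9 (xor.ALU) tail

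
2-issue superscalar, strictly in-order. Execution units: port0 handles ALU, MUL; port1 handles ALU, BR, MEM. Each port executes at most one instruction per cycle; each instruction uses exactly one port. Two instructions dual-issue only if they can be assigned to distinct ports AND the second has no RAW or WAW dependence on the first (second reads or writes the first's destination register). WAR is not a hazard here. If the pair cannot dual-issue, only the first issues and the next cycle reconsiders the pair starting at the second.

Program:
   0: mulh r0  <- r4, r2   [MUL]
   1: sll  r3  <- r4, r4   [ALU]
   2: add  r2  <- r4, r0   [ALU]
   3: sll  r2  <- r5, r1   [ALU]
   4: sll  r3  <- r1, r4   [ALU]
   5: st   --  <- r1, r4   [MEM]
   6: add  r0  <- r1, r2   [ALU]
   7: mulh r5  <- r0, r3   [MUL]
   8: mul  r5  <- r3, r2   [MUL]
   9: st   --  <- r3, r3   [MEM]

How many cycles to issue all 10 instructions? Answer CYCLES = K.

CYCLES = 6

0. mulh+sll @i0+i1  | 2-wide
1. add @i2  | WAW r2
2. sll+sll @i3+i4  | 2-wide
3. st+add @i5+i6  | 2-wide
4. mulh @i7  | no-port MUL/MUL
5. mul+st @i8+i9  | 2-wide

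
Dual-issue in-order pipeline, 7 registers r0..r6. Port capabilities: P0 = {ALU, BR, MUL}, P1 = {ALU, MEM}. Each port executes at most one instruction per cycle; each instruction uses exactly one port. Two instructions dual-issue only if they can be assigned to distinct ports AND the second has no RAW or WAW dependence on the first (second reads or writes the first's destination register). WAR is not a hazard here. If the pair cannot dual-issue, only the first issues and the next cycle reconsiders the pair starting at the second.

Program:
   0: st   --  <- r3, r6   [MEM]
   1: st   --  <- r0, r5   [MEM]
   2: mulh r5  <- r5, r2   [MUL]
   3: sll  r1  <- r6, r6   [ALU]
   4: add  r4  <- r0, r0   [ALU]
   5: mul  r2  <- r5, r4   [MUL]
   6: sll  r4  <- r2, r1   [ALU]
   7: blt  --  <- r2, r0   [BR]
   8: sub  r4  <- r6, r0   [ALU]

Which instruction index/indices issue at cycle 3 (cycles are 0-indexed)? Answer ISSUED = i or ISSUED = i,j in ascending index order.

ISSUED = 5

c0: i0 st  no-port MEM/MEM
c1: i1+i2 st;mulh  2-wide
c2: i3+i4 sll;add  2-wide
c3: i5 mul  RAW r2
c4: i6+i7 sll;blt  2-wide
c5: i8 sub  tail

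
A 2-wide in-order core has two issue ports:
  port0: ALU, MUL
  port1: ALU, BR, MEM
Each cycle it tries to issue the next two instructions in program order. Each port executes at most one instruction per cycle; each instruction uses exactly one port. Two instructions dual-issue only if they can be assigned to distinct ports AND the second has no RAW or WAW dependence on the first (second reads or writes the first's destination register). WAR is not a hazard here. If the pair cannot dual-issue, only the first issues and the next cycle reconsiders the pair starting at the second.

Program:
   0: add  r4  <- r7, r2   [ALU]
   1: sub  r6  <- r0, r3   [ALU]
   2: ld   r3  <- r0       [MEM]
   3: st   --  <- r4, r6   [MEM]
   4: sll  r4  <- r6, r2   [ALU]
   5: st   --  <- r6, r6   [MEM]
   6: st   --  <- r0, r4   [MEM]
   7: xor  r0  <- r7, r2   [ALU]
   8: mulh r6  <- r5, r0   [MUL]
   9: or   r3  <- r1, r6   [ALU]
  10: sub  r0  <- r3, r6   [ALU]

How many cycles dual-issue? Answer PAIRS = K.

0. add+sub @i0&i1  | dual
1. ld @i2  | no-port MEM/MEM
2. st+sll @i3&i4  | dual
3. st @i5  | no-port MEM/MEM
4. st+xor @i6&i7  | dual
5. mulh @i8  | RAW r6
6. or @i9  | RAW r3
7. sub @i10  | tail

PAIRS = 3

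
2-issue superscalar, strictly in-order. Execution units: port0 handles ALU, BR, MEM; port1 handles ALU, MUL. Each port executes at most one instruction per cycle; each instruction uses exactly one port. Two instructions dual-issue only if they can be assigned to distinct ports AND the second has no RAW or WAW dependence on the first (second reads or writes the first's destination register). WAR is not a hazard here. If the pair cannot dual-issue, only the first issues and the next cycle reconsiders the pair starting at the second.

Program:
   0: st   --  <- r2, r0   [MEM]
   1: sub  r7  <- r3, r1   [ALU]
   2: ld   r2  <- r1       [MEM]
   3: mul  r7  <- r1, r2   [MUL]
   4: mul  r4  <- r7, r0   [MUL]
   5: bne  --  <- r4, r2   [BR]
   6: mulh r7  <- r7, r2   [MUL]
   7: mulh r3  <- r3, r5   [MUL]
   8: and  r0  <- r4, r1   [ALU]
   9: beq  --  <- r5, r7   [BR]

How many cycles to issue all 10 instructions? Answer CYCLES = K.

CYCLES = 7

0. st.MEM/sub.ALU @i0+i1  | dual
1. ld.MEM @i2  | RAW r2
2. mul.MUL @i3  | no-port MUL/MUL
3. mul.MUL @i4  | RAW r4
4. bne.BR/mulh.MUL @i5+i6  | dual
5. mulh.MUL/and.ALU @i7+i8  | dual
6. beq.BR @i9  | tail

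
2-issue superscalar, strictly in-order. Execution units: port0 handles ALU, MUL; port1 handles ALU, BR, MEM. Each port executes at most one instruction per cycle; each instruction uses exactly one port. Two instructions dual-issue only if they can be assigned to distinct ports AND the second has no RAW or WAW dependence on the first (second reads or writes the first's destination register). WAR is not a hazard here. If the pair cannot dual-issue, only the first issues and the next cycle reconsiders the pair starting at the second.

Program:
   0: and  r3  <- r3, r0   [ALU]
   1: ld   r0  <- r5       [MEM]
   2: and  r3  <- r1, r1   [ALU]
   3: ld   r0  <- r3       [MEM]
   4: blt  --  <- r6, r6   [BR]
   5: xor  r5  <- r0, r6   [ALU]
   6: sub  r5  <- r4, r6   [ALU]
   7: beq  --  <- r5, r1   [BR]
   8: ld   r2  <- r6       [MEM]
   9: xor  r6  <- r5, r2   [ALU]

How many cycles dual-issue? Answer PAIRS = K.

  cy0 -> i0+i1 (and/ld) pair
  cy1 -> i2 (and) RAW r3
  cy2 -> i3 (ld) no-port MEM/BR
  cy3 -> i4+i5 (blt/xor) pair
  cy4 -> i6 (sub) RAW r5
  cy5 -> i7 (beq) no-port BR/MEM
  cy6 -> i8 (ld) RAW r2
  cy7 -> i9 (xor) tail

PAIRS = 2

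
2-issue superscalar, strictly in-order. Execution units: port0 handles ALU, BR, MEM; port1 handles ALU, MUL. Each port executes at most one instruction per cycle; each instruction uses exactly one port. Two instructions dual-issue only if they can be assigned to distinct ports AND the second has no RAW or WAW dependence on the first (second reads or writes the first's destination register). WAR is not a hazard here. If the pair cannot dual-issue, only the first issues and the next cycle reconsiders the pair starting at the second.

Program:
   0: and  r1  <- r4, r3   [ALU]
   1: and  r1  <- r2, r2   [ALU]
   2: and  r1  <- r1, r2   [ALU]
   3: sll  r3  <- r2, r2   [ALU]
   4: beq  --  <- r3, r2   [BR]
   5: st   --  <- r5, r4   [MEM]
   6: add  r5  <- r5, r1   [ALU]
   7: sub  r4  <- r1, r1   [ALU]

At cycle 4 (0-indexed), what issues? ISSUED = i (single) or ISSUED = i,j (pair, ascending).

#0 head=0: and.ALU i0 WAW r1
#1 head=1: and.ALU i1 RAW+WAW r1
#2 head=2: and.ALU sll.ALU i2&i3 2-wide
#3 head=4: beq.BR i4 no-port BR/MEM
#4 head=5: st.MEM add.ALU i5&i6 2-wide
#5 head=7: sub.ALU i7 tail

ISSUED = 5,6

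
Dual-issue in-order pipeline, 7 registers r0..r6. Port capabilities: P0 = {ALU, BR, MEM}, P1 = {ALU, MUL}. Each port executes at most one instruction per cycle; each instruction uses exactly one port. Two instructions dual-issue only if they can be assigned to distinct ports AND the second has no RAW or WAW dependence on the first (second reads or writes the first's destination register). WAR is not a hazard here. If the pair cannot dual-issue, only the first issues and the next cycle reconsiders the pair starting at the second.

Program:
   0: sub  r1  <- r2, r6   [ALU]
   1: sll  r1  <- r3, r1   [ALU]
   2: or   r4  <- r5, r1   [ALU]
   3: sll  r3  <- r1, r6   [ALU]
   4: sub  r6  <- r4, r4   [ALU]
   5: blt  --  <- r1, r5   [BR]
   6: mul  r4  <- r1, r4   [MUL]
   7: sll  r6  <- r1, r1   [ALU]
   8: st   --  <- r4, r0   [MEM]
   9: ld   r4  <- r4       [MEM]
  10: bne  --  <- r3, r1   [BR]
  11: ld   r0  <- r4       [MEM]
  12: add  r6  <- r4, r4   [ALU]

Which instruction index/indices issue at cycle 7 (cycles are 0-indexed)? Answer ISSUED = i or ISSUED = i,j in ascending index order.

t=0 i0:sub ; RAW+WAW r1
t=1 i1:sll ; RAW r1
t=2 i2&i3:or+sll ; dual
t=3 i4&i5:sub+blt ; dual
t=4 i6&i7:mul+sll ; dual
t=5 i8:st ; no-port MEM/MEM
t=6 i9:ld ; no-port MEM/BR
t=7 i10:bne ; no-port BR/MEM
t=8 i11&i12:ld+add ; dual

ISSUED = 10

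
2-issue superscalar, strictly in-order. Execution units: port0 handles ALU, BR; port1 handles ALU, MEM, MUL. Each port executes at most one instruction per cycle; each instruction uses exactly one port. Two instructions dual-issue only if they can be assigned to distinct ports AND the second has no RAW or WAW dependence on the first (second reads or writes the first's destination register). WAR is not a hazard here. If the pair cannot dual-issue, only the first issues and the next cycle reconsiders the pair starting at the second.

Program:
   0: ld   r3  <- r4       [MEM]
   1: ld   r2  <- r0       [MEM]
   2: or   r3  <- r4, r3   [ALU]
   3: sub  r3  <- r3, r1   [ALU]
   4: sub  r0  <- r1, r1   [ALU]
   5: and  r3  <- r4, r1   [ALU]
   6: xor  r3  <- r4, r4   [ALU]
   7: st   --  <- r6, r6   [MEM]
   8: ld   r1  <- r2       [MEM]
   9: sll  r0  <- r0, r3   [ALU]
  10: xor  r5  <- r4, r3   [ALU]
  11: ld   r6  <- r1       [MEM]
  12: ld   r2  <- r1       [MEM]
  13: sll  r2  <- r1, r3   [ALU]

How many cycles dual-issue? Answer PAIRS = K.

PAIRS = 5

0. ld.MEM @i0  | no-port MEM/MEM
1. ld.MEM;or.ALU @i1+i2  | pair
2. sub.ALU;sub.ALU @i3+i4  | pair
3. and.ALU @i5  | WAW r3
4. xor.ALU;st.MEM @i6+i7  | pair
5. ld.MEM;sll.ALU @i8+i9  | pair
6. xor.ALU;ld.MEM @i10+i11  | pair
7. ld.MEM @i12  | WAW r2
8. sll.ALU @i13  | tail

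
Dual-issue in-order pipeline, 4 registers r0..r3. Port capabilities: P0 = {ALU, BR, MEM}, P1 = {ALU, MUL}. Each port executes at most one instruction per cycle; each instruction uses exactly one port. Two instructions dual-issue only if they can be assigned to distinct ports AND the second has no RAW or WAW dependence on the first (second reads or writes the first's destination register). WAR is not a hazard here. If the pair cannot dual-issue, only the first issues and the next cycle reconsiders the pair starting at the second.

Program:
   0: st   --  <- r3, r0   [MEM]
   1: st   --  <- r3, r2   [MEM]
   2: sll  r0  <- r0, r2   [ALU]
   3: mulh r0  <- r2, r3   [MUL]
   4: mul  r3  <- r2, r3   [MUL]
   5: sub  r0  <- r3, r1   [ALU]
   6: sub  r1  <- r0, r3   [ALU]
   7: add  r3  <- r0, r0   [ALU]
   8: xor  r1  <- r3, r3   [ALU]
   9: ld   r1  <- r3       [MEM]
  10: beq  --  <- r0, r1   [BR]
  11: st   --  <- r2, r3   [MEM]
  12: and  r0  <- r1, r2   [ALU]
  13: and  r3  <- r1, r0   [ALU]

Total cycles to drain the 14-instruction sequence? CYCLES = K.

c0: i0 st  no-port MEM/MEM
c1: i1/i2 st/sll  dual
c2: i3 mulh  no-port MUL/MUL
c3: i4 mul  RAW r3
c4: i5 sub  RAW r0
c5: i6/i7 sub/add  dual
c6: i8 xor  WAW r1
c7: i9 ld  no-port MEM/BR
c8: i10 beq  no-port BR/MEM
c9: i11/i12 st/and  dual
c10: i13 and  tail

CYCLES = 11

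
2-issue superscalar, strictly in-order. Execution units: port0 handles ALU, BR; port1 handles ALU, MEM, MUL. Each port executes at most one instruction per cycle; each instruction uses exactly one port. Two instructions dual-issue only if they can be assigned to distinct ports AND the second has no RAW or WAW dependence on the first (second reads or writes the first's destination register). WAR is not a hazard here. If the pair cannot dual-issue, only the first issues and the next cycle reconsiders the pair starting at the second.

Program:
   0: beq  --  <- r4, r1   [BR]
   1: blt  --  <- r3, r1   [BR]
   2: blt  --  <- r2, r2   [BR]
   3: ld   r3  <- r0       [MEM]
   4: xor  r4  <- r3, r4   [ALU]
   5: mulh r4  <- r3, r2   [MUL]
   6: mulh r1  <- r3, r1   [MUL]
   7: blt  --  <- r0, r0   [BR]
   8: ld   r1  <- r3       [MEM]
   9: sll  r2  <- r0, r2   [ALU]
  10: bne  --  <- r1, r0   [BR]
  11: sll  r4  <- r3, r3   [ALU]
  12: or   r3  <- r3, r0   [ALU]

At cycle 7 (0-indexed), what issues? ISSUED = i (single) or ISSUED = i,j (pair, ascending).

c0: i0 beq  no-port BR/BR
c1: i1 blt  no-port BR/BR
c2: i2+i3 blt/ld  dual
c3: i4 xor  WAW r4
c4: i5 mulh  no-port MUL/MUL
c5: i6+i7 mulh/blt  dual
c6: i8+i9 ld/sll  dual
c7: i10+i11 bne/sll  dual
c8: i12 or  tail

ISSUED = 10,11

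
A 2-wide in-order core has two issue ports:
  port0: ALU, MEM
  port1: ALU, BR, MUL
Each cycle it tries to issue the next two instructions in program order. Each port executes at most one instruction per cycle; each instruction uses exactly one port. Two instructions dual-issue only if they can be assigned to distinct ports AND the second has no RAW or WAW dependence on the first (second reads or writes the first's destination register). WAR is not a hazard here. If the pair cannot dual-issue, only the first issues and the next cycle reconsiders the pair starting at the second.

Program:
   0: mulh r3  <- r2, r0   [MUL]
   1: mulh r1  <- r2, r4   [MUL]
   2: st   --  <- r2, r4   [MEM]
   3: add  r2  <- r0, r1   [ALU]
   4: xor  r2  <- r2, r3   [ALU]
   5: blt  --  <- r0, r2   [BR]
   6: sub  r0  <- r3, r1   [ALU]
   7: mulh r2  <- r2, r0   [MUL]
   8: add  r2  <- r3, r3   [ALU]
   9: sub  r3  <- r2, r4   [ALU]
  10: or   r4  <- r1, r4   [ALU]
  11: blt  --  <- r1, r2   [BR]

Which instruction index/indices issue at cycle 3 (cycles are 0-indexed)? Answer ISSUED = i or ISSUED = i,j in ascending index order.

ISSUED = 4

c0: i0 mulh.MUL  no-port MUL/MUL
c1: i1/i2 mulh.MUL;st.MEM  pair
c2: i3 add.ALU  RAW+WAW r2
c3: i4 xor.ALU  RAW r2
c4: i5/i6 blt.BR;sub.ALU  pair
c5: i7 mulh.MUL  WAW r2
c6: i8 add.ALU  RAW r2
c7: i9/i10 sub.ALU;or.ALU  pair
c8: i11 blt.BR  tail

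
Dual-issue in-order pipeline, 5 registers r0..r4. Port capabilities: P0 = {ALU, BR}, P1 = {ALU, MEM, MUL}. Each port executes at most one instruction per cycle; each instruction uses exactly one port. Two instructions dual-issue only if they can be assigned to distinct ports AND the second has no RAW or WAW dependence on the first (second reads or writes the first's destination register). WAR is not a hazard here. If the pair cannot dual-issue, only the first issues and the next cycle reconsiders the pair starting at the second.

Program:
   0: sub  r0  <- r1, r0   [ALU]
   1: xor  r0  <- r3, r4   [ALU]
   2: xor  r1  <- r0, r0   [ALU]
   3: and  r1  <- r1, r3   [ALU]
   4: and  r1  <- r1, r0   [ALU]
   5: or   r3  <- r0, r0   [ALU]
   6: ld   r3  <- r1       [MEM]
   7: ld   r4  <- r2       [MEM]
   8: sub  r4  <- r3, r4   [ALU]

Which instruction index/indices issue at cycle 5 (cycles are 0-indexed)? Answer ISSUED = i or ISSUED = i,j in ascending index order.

ISSUED = 6

0. sub @i0  | WAW r0
1. xor @i1  | RAW r0
2. xor @i2  | RAW+WAW r1
3. and @i3  | RAW+WAW r1
4. and or @i4,i5  | dual
5. ld @i6  | no-port MEM/MEM
6. ld @i7  | RAW+WAW r4
7. sub @i8  | tail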